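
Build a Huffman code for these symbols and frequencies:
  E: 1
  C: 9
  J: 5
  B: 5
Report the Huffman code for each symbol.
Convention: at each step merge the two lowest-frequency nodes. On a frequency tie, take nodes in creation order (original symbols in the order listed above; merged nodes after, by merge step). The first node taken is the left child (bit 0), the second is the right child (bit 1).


Huffman tree construction:
Step 1: Merge E(1) + J(5) = 6
Step 2: Merge B(5) + (E+J)(6) = 11
Step 3: Merge C(9) + (B+(E+J))(11) = 20
Read each symbol's code off the tree from the root (left child = 0, right child = 1).

Codes:
  E: 110 (length 3)
  C: 0 (length 1)
  J: 111 (length 3)
  B: 10 (length 2)
Average code length: 37/20 = 1.8500 bits/symbol


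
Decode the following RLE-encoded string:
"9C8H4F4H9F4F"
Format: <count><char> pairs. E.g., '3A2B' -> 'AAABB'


Expanding each <count><char> pair:
  9C -> 'CCCCCCCCC'
  8H -> 'HHHHHHHH'
  4F -> 'FFFF'
  4H -> 'HHHH'
  9F -> 'FFFFFFFFF'
  4F -> 'FFFF'

Decoded = CCCCCCCCCHHHHHHHHFFFFHHHHFFFFFFFFFFFFF


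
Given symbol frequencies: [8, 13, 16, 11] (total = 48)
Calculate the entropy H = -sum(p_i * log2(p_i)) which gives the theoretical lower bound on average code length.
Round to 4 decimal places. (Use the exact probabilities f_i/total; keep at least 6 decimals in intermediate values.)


Per-symbol terms -p_i * log2(p_i) with p_i = f_i/48:
  p = 8/48 = 0.166667: log2(p) = -2.584963, -p*log2(p) = 0.430827
  p = 13/48 = 0.270833: log2(p) = -1.884523, -p*log2(p) = 0.510392
  p = 16/48 = 0.333333: log2(p) = -1.584963, -p*log2(p) = 0.528321
  p = 11/48 = 0.229167: log2(p) = -2.125531, -p*log2(p) = 0.487101
H = 0.430827 + 0.510392 + 0.528321 + 0.487101 = 1.956641

H = 1.9566 bits/symbol


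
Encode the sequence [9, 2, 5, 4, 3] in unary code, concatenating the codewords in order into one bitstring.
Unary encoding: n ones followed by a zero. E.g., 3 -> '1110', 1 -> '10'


Encode each number as n ones followed by a terminating 0:
  9 -> 1111111110 (10 bits)
  2 -> 110 (3 bits)
  5 -> 111110 (6 bits)
  4 -> 11110 (5 bits)
  3 -> 1110 (4 bits)
Total length = 10 + 3 + 6 + 5 + 4 = 28 bits.

Unary([9, 2, 5, 4, 3]) = 1111111110110111110111101110 (28 bits)


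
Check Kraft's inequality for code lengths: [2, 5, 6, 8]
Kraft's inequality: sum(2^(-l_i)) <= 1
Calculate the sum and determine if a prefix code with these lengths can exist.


Sum = 2^(-2) + 2^(-5) + 2^(-6) + 2^(-8)
    = 0.25 + 0.03125 + 0.015625 + 0.00390625
    = 77/256 = 0.30078125
Since 0.30078125 <= 1, Kraft's inequality IS satisfied.
A prefix code with these lengths CAN exist.

Kraft sum = 0.30078125. Satisfied.


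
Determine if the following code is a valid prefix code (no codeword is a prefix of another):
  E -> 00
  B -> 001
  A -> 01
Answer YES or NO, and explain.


Checking each pair (does one codeword prefix another?):
  E='00' vs B='001': prefix -- VIOLATION

NO -- this is NOT a valid prefix code. E (00) is a prefix of B (001).


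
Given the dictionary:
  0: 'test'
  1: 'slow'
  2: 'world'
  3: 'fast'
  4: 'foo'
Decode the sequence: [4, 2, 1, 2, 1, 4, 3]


Look up each index in the dictionary:
  4 -> 'foo'
  2 -> 'world'
  1 -> 'slow'
  2 -> 'world'
  1 -> 'slow'
  4 -> 'foo'
  3 -> 'fast'

Decoded: "foo world slow world slow foo fast"


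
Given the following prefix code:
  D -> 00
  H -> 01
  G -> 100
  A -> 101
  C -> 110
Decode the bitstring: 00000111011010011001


Decoding step by step:
Bits 00 -> D
Bits 00 -> D
Bits 01 -> H
Bits 110 -> C
Bits 110 -> C
Bits 100 -> G
Bits 110 -> C
Bits 01 -> H


Decoded message: DDHCCGCH


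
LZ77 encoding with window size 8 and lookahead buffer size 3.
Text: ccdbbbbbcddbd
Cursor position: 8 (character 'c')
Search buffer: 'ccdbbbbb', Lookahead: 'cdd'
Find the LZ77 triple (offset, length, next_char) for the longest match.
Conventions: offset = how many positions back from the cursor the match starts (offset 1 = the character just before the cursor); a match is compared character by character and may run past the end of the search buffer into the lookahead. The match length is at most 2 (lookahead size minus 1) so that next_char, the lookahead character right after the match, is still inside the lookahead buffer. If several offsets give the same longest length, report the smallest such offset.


Try each offset into the search buffer:
  offset=1 (pos 7, char 'b'): match length 0
  offset=2 (pos 6, char 'b'): match length 0
  offset=3 (pos 5, char 'b'): match length 0
  offset=4 (pos 4, char 'b'): match length 0
  offset=5 (pos 3, char 'b'): match length 0
  offset=6 (pos 2, char 'd'): match length 0
  offset=7 (pos 1, char 'c'): match length 2
  offset=8 (pos 0, char 'c'): match length 1
Longest match has length 2 at offset 7.
next_char = character at position 8 + 2 = 10 -> 'd'

Best match: offset=7, length=2 (matching 'cd' starting at position 1)
LZ77 triple: (7, 2, 'd')


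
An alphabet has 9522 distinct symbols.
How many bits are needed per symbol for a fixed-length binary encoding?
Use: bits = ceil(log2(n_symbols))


log2(9522) = 13.217
Bracket: 2^13 = 8192 < 9522 <= 2^14 = 16384
So ceil(log2(9522)) = 14

bits = ceil(log2(9522)) = ceil(13.217) = 14 bits


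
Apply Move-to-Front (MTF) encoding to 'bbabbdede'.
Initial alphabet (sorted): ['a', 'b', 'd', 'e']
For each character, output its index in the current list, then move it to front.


MTF encoding:
'b': index 1 in ['a', 'b', 'd', 'e'] -> ['b', 'a', 'd', 'e']
'b': index 0 in ['b', 'a', 'd', 'e'] -> ['b', 'a', 'd', 'e']
'a': index 1 in ['b', 'a', 'd', 'e'] -> ['a', 'b', 'd', 'e']
'b': index 1 in ['a', 'b', 'd', 'e'] -> ['b', 'a', 'd', 'e']
'b': index 0 in ['b', 'a', 'd', 'e'] -> ['b', 'a', 'd', 'e']
'd': index 2 in ['b', 'a', 'd', 'e'] -> ['d', 'b', 'a', 'e']
'e': index 3 in ['d', 'b', 'a', 'e'] -> ['e', 'd', 'b', 'a']
'd': index 1 in ['e', 'd', 'b', 'a'] -> ['d', 'e', 'b', 'a']
'e': index 1 in ['d', 'e', 'b', 'a'] -> ['e', 'd', 'b', 'a']


Output: [1, 0, 1, 1, 0, 2, 3, 1, 1]


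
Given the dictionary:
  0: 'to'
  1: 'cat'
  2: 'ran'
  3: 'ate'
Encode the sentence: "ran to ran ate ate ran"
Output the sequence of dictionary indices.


Look up each word in the dictionary:
  'ran' -> 2
  'to' -> 0
  'ran' -> 2
  'ate' -> 3
  'ate' -> 3
  'ran' -> 2

Encoded: [2, 0, 2, 3, 3, 2]


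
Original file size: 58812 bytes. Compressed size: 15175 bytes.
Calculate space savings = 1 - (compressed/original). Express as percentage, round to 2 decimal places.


ratio = compressed/original = 15175/58812 = 0.258026
savings = 1 - ratio = 1 - 0.258026 = 0.741974
as a percentage: 0.741974 * 100 = 74.2%

Space savings = 1 - 15175/58812 = 74.2%


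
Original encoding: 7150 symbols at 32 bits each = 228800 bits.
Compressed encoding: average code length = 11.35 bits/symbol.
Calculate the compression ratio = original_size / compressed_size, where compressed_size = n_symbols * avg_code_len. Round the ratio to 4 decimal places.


original_size = n_symbols * orig_bits = 7150 * 32 = 228800 bits
compressed_size = n_symbols * avg_code_len = 7150 * 11.35 = 81152.5 bits
ratio = original_size / compressed_size = 228800 / 81152.5 = 2.8194

Compression ratio = 2.8194


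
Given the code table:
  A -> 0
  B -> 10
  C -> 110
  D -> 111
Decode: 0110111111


Decoding:
0 -> A
110 -> C
111 -> D
111 -> D


Result: ACDD


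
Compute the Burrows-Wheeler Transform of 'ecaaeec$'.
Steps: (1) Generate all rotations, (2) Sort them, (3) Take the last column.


Rotations (sorted):
  0: $ecaaeec -> last char: c
  1: aaeec$ec -> last char: c
  2: aeec$eca -> last char: a
  3: c$ecaaee -> last char: e
  4: caaeec$e -> last char: e
  5: ec$ecaae -> last char: e
  6: ecaaeec$ -> last char: $
  7: eec$ecaa -> last char: a


BWT = ccaeee$a


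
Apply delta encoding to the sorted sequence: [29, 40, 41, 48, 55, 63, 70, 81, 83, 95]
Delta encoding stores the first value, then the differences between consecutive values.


First value: 29
Deltas:
  40 - 29 = 11
  41 - 40 = 1
  48 - 41 = 7
  55 - 48 = 7
  63 - 55 = 8
  70 - 63 = 7
  81 - 70 = 11
  83 - 81 = 2
  95 - 83 = 12


Delta encoded: [29, 11, 1, 7, 7, 8, 7, 11, 2, 12]


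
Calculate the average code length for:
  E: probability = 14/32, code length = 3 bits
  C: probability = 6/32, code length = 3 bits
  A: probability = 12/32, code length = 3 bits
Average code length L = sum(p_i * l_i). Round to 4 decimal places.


Weighted contributions p_i * l_i:
  E: (14/32) * 3 = 42/32
  C: (6/32) * 3 = 18/32
  A: (12/32) * 3 = 36/32
Sum = (42 + 18 + 36)/32 = 96/32

L = 96/32 = 3.0000 bits/symbol


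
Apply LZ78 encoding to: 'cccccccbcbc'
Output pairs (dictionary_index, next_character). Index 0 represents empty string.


LZ78 encoding steps:
Dictionary: {0: ''}
Step 1: w='' (idx 0), next='c' -> output (0, 'c'), add 'c' as idx 1
Step 2: w='c' (idx 1), next='c' -> output (1, 'c'), add 'cc' as idx 2
Step 3: w='cc' (idx 2), next='c' -> output (2, 'c'), add 'ccc' as idx 3
Step 4: w='c' (idx 1), next='b' -> output (1, 'b'), add 'cb' as idx 4
Step 5: w='cb' (idx 4), next='c' -> output (4, 'c'), add 'cbc' as idx 5


Encoded: [(0, 'c'), (1, 'c'), (2, 'c'), (1, 'b'), (4, 'c')]


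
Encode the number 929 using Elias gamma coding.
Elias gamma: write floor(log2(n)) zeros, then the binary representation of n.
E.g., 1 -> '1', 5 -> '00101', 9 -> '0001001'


num_bits = floor(log2(929)) + 1 = 10
leading_zeros = num_bits - 1 = 9
binary(929) = 1110100001

Elias gamma(929) = '000000000' + '1110100001' = 0000000001110100001 (19 bits)


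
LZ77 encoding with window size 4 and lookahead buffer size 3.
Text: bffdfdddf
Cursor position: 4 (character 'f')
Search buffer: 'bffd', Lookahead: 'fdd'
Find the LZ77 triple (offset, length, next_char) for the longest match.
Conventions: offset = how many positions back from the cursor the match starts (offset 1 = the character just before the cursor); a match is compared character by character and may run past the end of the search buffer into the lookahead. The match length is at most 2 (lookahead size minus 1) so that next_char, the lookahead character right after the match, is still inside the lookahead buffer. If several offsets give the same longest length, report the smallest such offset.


Try each offset into the search buffer:
  offset=1 (pos 3, char 'd'): match length 0
  offset=2 (pos 2, char 'f'): match length 2
  offset=3 (pos 1, char 'f'): match length 1
  offset=4 (pos 0, char 'b'): match length 0
Longest match has length 2 at offset 2.
next_char = character at position 4 + 2 = 6 -> 'd'

Best match: offset=2, length=2 (matching 'fd' starting at position 2)
LZ77 triple: (2, 2, 'd')


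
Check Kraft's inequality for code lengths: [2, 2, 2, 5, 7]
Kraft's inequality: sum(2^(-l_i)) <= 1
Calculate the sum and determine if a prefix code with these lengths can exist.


Sum = 2^(-2) + 2^(-2) + 2^(-2) + 2^(-5) + 2^(-7)
    = 0.25 + 0.25 + 0.25 + 0.03125 + 0.0078125
    = 101/128 = 0.7890625
Since 0.7890625 <= 1, Kraft's inequality IS satisfied.
A prefix code with these lengths CAN exist.

Kraft sum = 0.7890625. Satisfied.


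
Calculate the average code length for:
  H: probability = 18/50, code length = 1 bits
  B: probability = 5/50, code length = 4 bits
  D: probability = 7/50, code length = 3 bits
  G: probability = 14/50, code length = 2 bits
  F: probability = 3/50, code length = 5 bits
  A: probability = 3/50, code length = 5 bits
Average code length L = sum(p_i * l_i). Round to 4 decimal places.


Weighted contributions p_i * l_i:
  H: (18/50) * 1 = 18/50
  B: (5/50) * 4 = 20/50
  D: (7/50) * 3 = 21/50
  G: (14/50) * 2 = 28/50
  F: (3/50) * 5 = 15/50
  A: (3/50) * 5 = 15/50
Sum = (18 + 20 + 21 + 28 + 15 + 15)/50 = 117/50

L = 117/50 = 2.3400 bits/symbol


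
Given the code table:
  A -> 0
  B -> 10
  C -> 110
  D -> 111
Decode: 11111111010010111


Decoding:
111 -> D
111 -> D
110 -> C
10 -> B
0 -> A
10 -> B
111 -> D


Result: DDCBABD


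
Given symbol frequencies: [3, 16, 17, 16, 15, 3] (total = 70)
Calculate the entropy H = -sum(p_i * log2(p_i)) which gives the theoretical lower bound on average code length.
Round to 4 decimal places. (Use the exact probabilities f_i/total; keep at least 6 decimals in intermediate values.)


Per-symbol terms -p_i * log2(p_i) with p_i = f_i/70:
  p = 3/70 = 0.042857: log2(p) = -4.544321, -p*log2(p) = 0.194757
  p = 16/70 = 0.228571: log2(p) = -2.129283, -p*log2(p) = 0.486693
  p = 17/70 = 0.242857: log2(p) = -2.041820, -p*log2(p) = 0.495871
  p = 16/70 = 0.228571: log2(p) = -2.129283, -p*log2(p) = 0.486693
  p = 15/70 = 0.214286: log2(p) = -2.222392, -p*log2(p) = 0.476227
  p = 3/70 = 0.042857: log2(p) = -4.544321, -p*log2(p) = 0.194757
H = 0.194757 + 0.486693 + 0.495871 + 0.486693 + 0.476227 + 0.194757 = 2.334998

H = 2.335 bits/symbol


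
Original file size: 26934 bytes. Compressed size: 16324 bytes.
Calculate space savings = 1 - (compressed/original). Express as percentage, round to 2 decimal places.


ratio = compressed/original = 16324/26934 = 0.606074
savings = 1 - ratio = 1 - 0.606074 = 0.393926
as a percentage: 0.393926 * 100 = 39.39%

Space savings = 1 - 16324/26934 = 39.39%


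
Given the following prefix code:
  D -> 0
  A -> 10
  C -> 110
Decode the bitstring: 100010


Decoding step by step:
Bits 10 -> A
Bits 0 -> D
Bits 0 -> D
Bits 10 -> A


Decoded message: ADDA


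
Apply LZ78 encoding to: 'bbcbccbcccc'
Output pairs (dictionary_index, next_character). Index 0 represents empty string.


LZ78 encoding steps:
Dictionary: {0: ''}
Step 1: w='' (idx 0), next='b' -> output (0, 'b'), add 'b' as idx 1
Step 2: w='b' (idx 1), next='c' -> output (1, 'c'), add 'bc' as idx 2
Step 3: w='bc' (idx 2), next='c' -> output (2, 'c'), add 'bcc' as idx 3
Step 4: w='bcc' (idx 3), next='c' -> output (3, 'c'), add 'bccc' as idx 4
Step 5: w='' (idx 0), next='c' -> output (0, 'c'), add 'c' as idx 5


Encoded: [(0, 'b'), (1, 'c'), (2, 'c'), (3, 'c'), (0, 'c')]


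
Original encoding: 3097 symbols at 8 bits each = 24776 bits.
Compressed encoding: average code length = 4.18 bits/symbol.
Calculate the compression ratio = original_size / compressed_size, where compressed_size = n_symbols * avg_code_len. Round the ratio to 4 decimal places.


original_size = n_symbols * orig_bits = 3097 * 8 = 24776 bits
compressed_size = n_symbols * avg_code_len = 3097 * 4.18 = 12945.46 bits
ratio = original_size / compressed_size = 24776 / 12945.46 = 1.9139

Compression ratio = 1.9139


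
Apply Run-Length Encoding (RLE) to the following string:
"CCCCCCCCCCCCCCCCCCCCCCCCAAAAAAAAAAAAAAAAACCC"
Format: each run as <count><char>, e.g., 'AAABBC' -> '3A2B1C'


Scanning runs left to right:
  i=0: run of 'C' x 24 -> '24C'
  i=24: run of 'A' x 17 -> '17A'
  i=41: run of 'C' x 3 -> '3C'

RLE = 24C17A3C


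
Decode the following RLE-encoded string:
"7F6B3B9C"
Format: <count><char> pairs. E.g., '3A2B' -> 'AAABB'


Expanding each <count><char> pair:
  7F -> 'FFFFFFF'
  6B -> 'BBBBBB'
  3B -> 'BBB'
  9C -> 'CCCCCCCCC'

Decoded = FFFFFFFBBBBBBBBBCCCCCCCCC


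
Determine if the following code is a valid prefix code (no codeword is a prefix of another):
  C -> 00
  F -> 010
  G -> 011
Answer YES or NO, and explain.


Checking each pair (does one codeword prefix another?):
  C='00' vs F='010': no prefix
  C='00' vs G='011': no prefix
  F='010' vs C='00': no prefix
  F='010' vs G='011': no prefix
  G='011' vs C='00': no prefix
  G='011' vs F='010': no prefix
No violation found over all pairs.

YES -- this is a valid prefix code. No codeword is a prefix of any other codeword.


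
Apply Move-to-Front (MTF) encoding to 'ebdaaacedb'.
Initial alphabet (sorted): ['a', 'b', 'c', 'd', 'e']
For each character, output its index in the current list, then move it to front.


MTF encoding:
'e': index 4 in ['a', 'b', 'c', 'd', 'e'] -> ['e', 'a', 'b', 'c', 'd']
'b': index 2 in ['e', 'a', 'b', 'c', 'd'] -> ['b', 'e', 'a', 'c', 'd']
'd': index 4 in ['b', 'e', 'a', 'c', 'd'] -> ['d', 'b', 'e', 'a', 'c']
'a': index 3 in ['d', 'b', 'e', 'a', 'c'] -> ['a', 'd', 'b', 'e', 'c']
'a': index 0 in ['a', 'd', 'b', 'e', 'c'] -> ['a', 'd', 'b', 'e', 'c']
'a': index 0 in ['a', 'd', 'b', 'e', 'c'] -> ['a', 'd', 'b', 'e', 'c']
'c': index 4 in ['a', 'd', 'b', 'e', 'c'] -> ['c', 'a', 'd', 'b', 'e']
'e': index 4 in ['c', 'a', 'd', 'b', 'e'] -> ['e', 'c', 'a', 'd', 'b']
'd': index 3 in ['e', 'c', 'a', 'd', 'b'] -> ['d', 'e', 'c', 'a', 'b']
'b': index 4 in ['d', 'e', 'c', 'a', 'b'] -> ['b', 'd', 'e', 'c', 'a']


Output: [4, 2, 4, 3, 0, 0, 4, 4, 3, 4]


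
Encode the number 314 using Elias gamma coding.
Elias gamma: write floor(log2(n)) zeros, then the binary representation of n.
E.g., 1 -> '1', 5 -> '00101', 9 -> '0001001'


num_bits = floor(log2(314)) + 1 = 9
leading_zeros = num_bits - 1 = 8
binary(314) = 100111010

Elias gamma(314) = '00000000' + '100111010' = 00000000100111010 (17 bits)


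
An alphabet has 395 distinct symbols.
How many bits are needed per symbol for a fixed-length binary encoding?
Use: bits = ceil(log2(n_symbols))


log2(395) = 8.6257
Bracket: 2^8 = 256 < 395 <= 2^9 = 512
So ceil(log2(395)) = 9

bits = ceil(log2(395)) = ceil(8.6257) = 9 bits


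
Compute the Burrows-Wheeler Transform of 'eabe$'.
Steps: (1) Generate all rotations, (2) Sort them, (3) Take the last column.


Rotations (sorted):
  0: $eabe -> last char: e
  1: abe$e -> last char: e
  2: be$ea -> last char: a
  3: e$eab -> last char: b
  4: eabe$ -> last char: $


BWT = eeab$


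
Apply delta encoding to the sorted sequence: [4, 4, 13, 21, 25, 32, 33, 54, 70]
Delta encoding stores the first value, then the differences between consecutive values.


First value: 4
Deltas:
  4 - 4 = 0
  13 - 4 = 9
  21 - 13 = 8
  25 - 21 = 4
  32 - 25 = 7
  33 - 32 = 1
  54 - 33 = 21
  70 - 54 = 16


Delta encoded: [4, 0, 9, 8, 4, 7, 1, 21, 16]


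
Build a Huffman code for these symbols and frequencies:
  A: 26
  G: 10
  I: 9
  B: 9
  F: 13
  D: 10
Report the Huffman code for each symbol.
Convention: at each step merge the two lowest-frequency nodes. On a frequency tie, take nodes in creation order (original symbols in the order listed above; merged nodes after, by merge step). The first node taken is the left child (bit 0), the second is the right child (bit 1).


Huffman tree construction:
Step 1: Merge I(9) + B(9) = 18
Step 2: Merge G(10) + D(10) = 20
Step 3: Merge F(13) + (I+B)(18) = 31
Step 4: Merge (G+D)(20) + A(26) = 46
Step 5: Merge (F+(I+B))(31) + ((G+D)+A)(46) = 77
Read each symbol's code off the tree from the root (left child = 0, right child = 1).

Codes:
  A: 11 (length 2)
  G: 100 (length 3)
  I: 010 (length 3)
  B: 011 (length 3)
  F: 00 (length 2)
  D: 101 (length 3)
Average code length: 192/77 = 2.4935 bits/symbol


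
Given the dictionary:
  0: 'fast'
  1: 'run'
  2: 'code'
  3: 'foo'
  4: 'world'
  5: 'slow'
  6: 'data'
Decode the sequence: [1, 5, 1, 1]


Look up each index in the dictionary:
  1 -> 'run'
  5 -> 'slow'
  1 -> 'run'
  1 -> 'run'

Decoded: "run slow run run"


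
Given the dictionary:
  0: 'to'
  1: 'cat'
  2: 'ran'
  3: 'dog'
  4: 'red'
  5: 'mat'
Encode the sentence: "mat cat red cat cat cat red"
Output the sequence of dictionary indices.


Look up each word in the dictionary:
  'mat' -> 5
  'cat' -> 1
  'red' -> 4
  'cat' -> 1
  'cat' -> 1
  'cat' -> 1
  'red' -> 4

Encoded: [5, 1, 4, 1, 1, 1, 4]


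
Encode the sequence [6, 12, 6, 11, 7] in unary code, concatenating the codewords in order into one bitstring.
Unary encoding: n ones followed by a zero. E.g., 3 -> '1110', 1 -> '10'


Encode each number as n ones followed by a terminating 0:
  6 -> 1111110 (7 bits)
  12 -> 1111111111110 (13 bits)
  6 -> 1111110 (7 bits)
  11 -> 111111111110 (12 bits)
  7 -> 11111110 (8 bits)
Total length = 7 + 13 + 7 + 12 + 8 = 47 bits.

Unary([6, 12, 6, 11, 7]) = 11111101111111111110111111011111111111011111110 (47 bits)


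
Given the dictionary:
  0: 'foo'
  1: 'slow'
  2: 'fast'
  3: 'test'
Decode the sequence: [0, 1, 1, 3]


Look up each index in the dictionary:
  0 -> 'foo'
  1 -> 'slow'
  1 -> 'slow'
  3 -> 'test'

Decoded: "foo slow slow test"


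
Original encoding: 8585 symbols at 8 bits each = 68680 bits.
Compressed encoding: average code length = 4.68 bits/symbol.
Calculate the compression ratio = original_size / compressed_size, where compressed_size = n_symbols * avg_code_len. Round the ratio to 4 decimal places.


original_size = n_symbols * orig_bits = 8585 * 8 = 68680 bits
compressed_size = n_symbols * avg_code_len = 8585 * 4.68 = 40177.8 bits
ratio = original_size / compressed_size = 68680 / 40177.8 = 1.7094

Compression ratio = 1.7094


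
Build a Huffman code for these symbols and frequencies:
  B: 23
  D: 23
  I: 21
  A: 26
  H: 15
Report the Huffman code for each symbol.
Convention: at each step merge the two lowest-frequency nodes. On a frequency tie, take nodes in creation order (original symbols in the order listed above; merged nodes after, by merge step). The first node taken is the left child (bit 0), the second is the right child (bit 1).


Huffman tree construction:
Step 1: Merge H(15) + I(21) = 36
Step 2: Merge B(23) + D(23) = 46
Step 3: Merge A(26) + (H+I)(36) = 62
Step 4: Merge (B+D)(46) + (A+(H+I))(62) = 108
Read each symbol's code off the tree from the root (left child = 0, right child = 1).

Codes:
  B: 00 (length 2)
  D: 01 (length 2)
  I: 111 (length 3)
  A: 10 (length 2)
  H: 110 (length 3)
Average code length: 252/108 = 2.3333 bits/symbol


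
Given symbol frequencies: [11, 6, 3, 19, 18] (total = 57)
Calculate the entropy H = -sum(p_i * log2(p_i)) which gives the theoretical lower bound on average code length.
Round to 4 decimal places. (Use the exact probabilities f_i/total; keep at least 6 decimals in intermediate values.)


Per-symbol terms -p_i * log2(p_i) with p_i = f_i/57:
  p = 11/57 = 0.192982: log2(p) = -2.373458, -p*log2(p) = 0.458036
  p = 6/57 = 0.105263: log2(p) = -3.247928, -p*log2(p) = 0.341887
  p = 3/57 = 0.052632: log2(p) = -4.247928, -p*log2(p) = 0.223575
  p = 19/57 = 0.333333: log2(p) = -1.584963, -p*log2(p) = 0.528321
  p = 18/57 = 0.315789: log2(p) = -1.662965, -p*log2(p) = 0.525147
H = 0.458036 + 0.341887 + 0.223575 + 0.528321 + 0.525147 = 2.076966

H = 2.077 bits/symbol


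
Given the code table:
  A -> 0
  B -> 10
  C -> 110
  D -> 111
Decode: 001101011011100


Decoding:
0 -> A
0 -> A
110 -> C
10 -> B
110 -> C
111 -> D
0 -> A
0 -> A


Result: AACBCDAA


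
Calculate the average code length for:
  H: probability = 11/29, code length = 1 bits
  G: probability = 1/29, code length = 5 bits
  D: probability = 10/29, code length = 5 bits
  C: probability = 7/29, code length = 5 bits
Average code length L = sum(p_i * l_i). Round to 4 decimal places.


Weighted contributions p_i * l_i:
  H: (11/29) * 1 = 11/29
  G: (1/29) * 5 = 5/29
  D: (10/29) * 5 = 50/29
  C: (7/29) * 5 = 35/29
Sum = (11 + 5 + 50 + 35)/29 = 101/29

L = 101/29 = 3.4828 bits/symbol


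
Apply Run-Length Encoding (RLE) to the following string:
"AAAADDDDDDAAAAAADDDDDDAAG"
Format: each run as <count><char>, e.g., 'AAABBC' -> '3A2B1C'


Scanning runs left to right:
  i=0: run of 'A' x 4 -> '4A'
  i=4: run of 'D' x 6 -> '6D'
  i=10: run of 'A' x 6 -> '6A'
  i=16: run of 'D' x 6 -> '6D'
  i=22: run of 'A' x 2 -> '2A'
  i=24: run of 'G' x 1 -> '1G'

RLE = 4A6D6A6D2A1G


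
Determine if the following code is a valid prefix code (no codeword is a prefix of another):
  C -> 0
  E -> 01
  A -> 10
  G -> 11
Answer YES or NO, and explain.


Checking each pair (does one codeword prefix another?):
  C='0' vs E='01': prefix -- VIOLATION

NO -- this is NOT a valid prefix code. C (0) is a prefix of E (01).


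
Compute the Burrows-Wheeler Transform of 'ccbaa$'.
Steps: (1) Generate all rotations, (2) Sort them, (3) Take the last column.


Rotations (sorted):
  0: $ccbaa -> last char: a
  1: a$ccba -> last char: a
  2: aa$ccb -> last char: b
  3: baa$cc -> last char: c
  4: cbaa$c -> last char: c
  5: ccbaa$ -> last char: $


BWT = aabcc$


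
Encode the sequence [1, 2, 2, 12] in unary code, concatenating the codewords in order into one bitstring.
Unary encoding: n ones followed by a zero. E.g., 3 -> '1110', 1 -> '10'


Encode each number as n ones followed by a terminating 0:
  1 -> 10 (2 bits)
  2 -> 110 (3 bits)
  2 -> 110 (3 bits)
  12 -> 1111111111110 (13 bits)
Total length = 2 + 3 + 3 + 13 = 21 bits.

Unary([1, 2, 2, 12]) = 101101101111111111110 (21 bits)


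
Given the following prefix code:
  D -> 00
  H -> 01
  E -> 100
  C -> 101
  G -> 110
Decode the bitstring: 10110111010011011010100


Decoding step by step:
Bits 101 -> C
Bits 101 -> C
Bits 110 -> G
Bits 100 -> E
Bits 110 -> G
Bits 110 -> G
Bits 101 -> C
Bits 00 -> D


Decoded message: CCGEGGCD


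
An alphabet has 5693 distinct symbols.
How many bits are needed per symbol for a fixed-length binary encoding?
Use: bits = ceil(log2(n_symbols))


log2(5693) = 12.475
Bracket: 2^12 = 4096 < 5693 <= 2^13 = 8192
So ceil(log2(5693)) = 13

bits = ceil(log2(5693)) = ceil(12.475) = 13 bits


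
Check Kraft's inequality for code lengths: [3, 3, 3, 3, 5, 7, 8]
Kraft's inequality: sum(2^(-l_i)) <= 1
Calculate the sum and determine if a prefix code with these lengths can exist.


Sum = 2^(-3) + 2^(-3) + 2^(-3) + 2^(-3) + 2^(-5) + 2^(-7) + 2^(-8)
    = 0.125 + 0.125 + 0.125 + 0.125 + 0.03125 + 0.0078125 + 0.00390625
    = 139/256 = 0.54296875
Since 0.54296875 <= 1, Kraft's inequality IS satisfied.
A prefix code with these lengths CAN exist.

Kraft sum = 0.54296875. Satisfied.


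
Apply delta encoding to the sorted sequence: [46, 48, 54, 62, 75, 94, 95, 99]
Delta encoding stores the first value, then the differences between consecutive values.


First value: 46
Deltas:
  48 - 46 = 2
  54 - 48 = 6
  62 - 54 = 8
  75 - 62 = 13
  94 - 75 = 19
  95 - 94 = 1
  99 - 95 = 4


Delta encoded: [46, 2, 6, 8, 13, 19, 1, 4]


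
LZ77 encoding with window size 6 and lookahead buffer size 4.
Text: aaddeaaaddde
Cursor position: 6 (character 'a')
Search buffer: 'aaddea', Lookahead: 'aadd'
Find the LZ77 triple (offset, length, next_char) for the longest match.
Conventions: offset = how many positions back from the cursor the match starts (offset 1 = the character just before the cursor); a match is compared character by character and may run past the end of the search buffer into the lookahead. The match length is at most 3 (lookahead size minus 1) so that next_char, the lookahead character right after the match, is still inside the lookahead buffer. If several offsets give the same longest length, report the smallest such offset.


Try each offset into the search buffer:
  offset=1 (pos 5, char 'a'): match length 2
  offset=2 (pos 4, char 'e'): match length 0
  offset=3 (pos 3, char 'd'): match length 0
  offset=4 (pos 2, char 'd'): match length 0
  offset=5 (pos 1, char 'a'): match length 1
  offset=6 (pos 0, char 'a'): match length 3
Longest match has length 3 at offset 6.
next_char = character at position 6 + 3 = 9 -> 'd'

Best match: offset=6, length=3 (matching 'aad' starting at position 0)
LZ77 triple: (6, 3, 'd')


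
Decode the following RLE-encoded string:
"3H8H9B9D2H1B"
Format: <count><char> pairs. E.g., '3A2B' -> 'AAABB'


Expanding each <count><char> pair:
  3H -> 'HHH'
  8H -> 'HHHHHHHH'
  9B -> 'BBBBBBBBB'
  9D -> 'DDDDDDDDD'
  2H -> 'HH'
  1B -> 'B'

Decoded = HHHHHHHHHHHBBBBBBBBBDDDDDDDDDHHB


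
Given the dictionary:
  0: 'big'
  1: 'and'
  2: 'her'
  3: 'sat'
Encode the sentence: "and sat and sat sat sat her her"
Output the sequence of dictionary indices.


Look up each word in the dictionary:
  'and' -> 1
  'sat' -> 3
  'and' -> 1
  'sat' -> 3
  'sat' -> 3
  'sat' -> 3
  'her' -> 2
  'her' -> 2

Encoded: [1, 3, 1, 3, 3, 3, 2, 2]


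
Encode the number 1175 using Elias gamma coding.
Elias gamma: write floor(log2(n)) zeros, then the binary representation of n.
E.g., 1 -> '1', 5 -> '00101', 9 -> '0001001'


num_bits = floor(log2(1175)) + 1 = 11
leading_zeros = num_bits - 1 = 10
binary(1175) = 10010010111

Elias gamma(1175) = '0000000000' + '10010010111' = 000000000010010010111 (21 bits)


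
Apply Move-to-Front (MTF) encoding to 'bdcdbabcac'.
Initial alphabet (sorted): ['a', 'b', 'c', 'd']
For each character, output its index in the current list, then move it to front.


MTF encoding:
'b': index 1 in ['a', 'b', 'c', 'd'] -> ['b', 'a', 'c', 'd']
'd': index 3 in ['b', 'a', 'c', 'd'] -> ['d', 'b', 'a', 'c']
'c': index 3 in ['d', 'b', 'a', 'c'] -> ['c', 'd', 'b', 'a']
'd': index 1 in ['c', 'd', 'b', 'a'] -> ['d', 'c', 'b', 'a']
'b': index 2 in ['d', 'c', 'b', 'a'] -> ['b', 'd', 'c', 'a']
'a': index 3 in ['b', 'd', 'c', 'a'] -> ['a', 'b', 'd', 'c']
'b': index 1 in ['a', 'b', 'd', 'c'] -> ['b', 'a', 'd', 'c']
'c': index 3 in ['b', 'a', 'd', 'c'] -> ['c', 'b', 'a', 'd']
'a': index 2 in ['c', 'b', 'a', 'd'] -> ['a', 'c', 'b', 'd']
'c': index 1 in ['a', 'c', 'b', 'd'] -> ['c', 'a', 'b', 'd']


Output: [1, 3, 3, 1, 2, 3, 1, 3, 2, 1]


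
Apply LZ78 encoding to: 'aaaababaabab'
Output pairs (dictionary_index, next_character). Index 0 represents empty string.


LZ78 encoding steps:
Dictionary: {0: ''}
Step 1: w='' (idx 0), next='a' -> output (0, 'a'), add 'a' as idx 1
Step 2: w='a' (idx 1), next='a' -> output (1, 'a'), add 'aa' as idx 2
Step 3: w='a' (idx 1), next='b' -> output (1, 'b'), add 'ab' as idx 3
Step 4: w='ab' (idx 3), next='a' -> output (3, 'a'), add 'aba' as idx 4
Step 5: w='aba' (idx 4), next='b' -> output (4, 'b'), add 'abab' as idx 5


Encoded: [(0, 'a'), (1, 'a'), (1, 'b'), (3, 'a'), (4, 'b')]


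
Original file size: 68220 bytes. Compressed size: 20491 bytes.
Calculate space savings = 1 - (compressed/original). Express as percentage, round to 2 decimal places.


ratio = compressed/original = 20491/68220 = 0.300366
savings = 1 - ratio = 1 - 0.300366 = 0.699634
as a percentage: 0.699634 * 100 = 69.96%

Space savings = 1 - 20491/68220 = 69.96%


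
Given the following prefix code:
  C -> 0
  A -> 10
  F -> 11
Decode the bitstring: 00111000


Decoding step by step:
Bits 0 -> C
Bits 0 -> C
Bits 11 -> F
Bits 10 -> A
Bits 0 -> C
Bits 0 -> C


Decoded message: CCFACC


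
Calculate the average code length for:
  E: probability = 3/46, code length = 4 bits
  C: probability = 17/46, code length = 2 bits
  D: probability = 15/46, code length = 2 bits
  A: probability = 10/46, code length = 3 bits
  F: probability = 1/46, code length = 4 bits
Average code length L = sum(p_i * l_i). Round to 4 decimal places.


Weighted contributions p_i * l_i:
  E: (3/46) * 4 = 12/46
  C: (17/46) * 2 = 34/46
  D: (15/46) * 2 = 30/46
  A: (10/46) * 3 = 30/46
  F: (1/46) * 4 = 4/46
Sum = (12 + 34 + 30 + 30 + 4)/46 = 110/46

L = 110/46 = 2.3913 bits/symbol


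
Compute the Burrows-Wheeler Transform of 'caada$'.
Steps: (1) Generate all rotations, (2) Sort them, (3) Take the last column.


Rotations (sorted):
  0: $caada -> last char: a
  1: a$caad -> last char: d
  2: aada$c -> last char: c
  3: ada$ca -> last char: a
  4: caada$ -> last char: $
  5: da$caa -> last char: a


BWT = adca$a


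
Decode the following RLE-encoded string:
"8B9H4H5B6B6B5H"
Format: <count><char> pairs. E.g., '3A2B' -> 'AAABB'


Expanding each <count><char> pair:
  8B -> 'BBBBBBBB'
  9H -> 'HHHHHHHHH'
  4H -> 'HHHH'
  5B -> 'BBBBB'
  6B -> 'BBBBBB'
  6B -> 'BBBBBB'
  5H -> 'HHHHH'

Decoded = BBBBBBBBHHHHHHHHHHHHHBBBBBBBBBBBBBBBBBHHHHH


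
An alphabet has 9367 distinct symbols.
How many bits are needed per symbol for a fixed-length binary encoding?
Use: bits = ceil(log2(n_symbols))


log2(9367) = 13.1934
Bracket: 2^13 = 8192 < 9367 <= 2^14 = 16384
So ceil(log2(9367)) = 14

bits = ceil(log2(9367)) = ceil(13.1934) = 14 bits


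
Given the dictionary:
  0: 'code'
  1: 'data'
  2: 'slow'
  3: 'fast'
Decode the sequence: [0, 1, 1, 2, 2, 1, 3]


Look up each index in the dictionary:
  0 -> 'code'
  1 -> 'data'
  1 -> 'data'
  2 -> 'slow'
  2 -> 'slow'
  1 -> 'data'
  3 -> 'fast'

Decoded: "code data data slow slow data fast"


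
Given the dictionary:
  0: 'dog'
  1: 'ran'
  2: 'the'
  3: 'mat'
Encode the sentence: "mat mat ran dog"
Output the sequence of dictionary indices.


Look up each word in the dictionary:
  'mat' -> 3
  'mat' -> 3
  'ran' -> 1
  'dog' -> 0

Encoded: [3, 3, 1, 0]


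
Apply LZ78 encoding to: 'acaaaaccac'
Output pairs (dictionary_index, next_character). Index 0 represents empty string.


LZ78 encoding steps:
Dictionary: {0: ''}
Step 1: w='' (idx 0), next='a' -> output (0, 'a'), add 'a' as idx 1
Step 2: w='' (idx 0), next='c' -> output (0, 'c'), add 'c' as idx 2
Step 3: w='a' (idx 1), next='a' -> output (1, 'a'), add 'aa' as idx 3
Step 4: w='aa' (idx 3), next='c' -> output (3, 'c'), add 'aac' as idx 4
Step 5: w='c' (idx 2), next='a' -> output (2, 'a'), add 'ca' as idx 5
Step 6: w='c' (idx 2), end of input -> output (2, '')


Encoded: [(0, 'a'), (0, 'c'), (1, 'a'), (3, 'c'), (2, 'a'), (2, '')]


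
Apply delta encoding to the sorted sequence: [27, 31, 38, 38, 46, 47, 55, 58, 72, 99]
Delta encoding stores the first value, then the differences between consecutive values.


First value: 27
Deltas:
  31 - 27 = 4
  38 - 31 = 7
  38 - 38 = 0
  46 - 38 = 8
  47 - 46 = 1
  55 - 47 = 8
  58 - 55 = 3
  72 - 58 = 14
  99 - 72 = 27


Delta encoded: [27, 4, 7, 0, 8, 1, 8, 3, 14, 27]


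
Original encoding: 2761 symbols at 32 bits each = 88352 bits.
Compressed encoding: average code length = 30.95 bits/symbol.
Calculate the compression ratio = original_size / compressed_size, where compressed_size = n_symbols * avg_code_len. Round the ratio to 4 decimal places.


original_size = n_symbols * orig_bits = 2761 * 32 = 88352 bits
compressed_size = n_symbols * avg_code_len = 2761 * 30.95 = 85452.95 bits
ratio = original_size / compressed_size = 88352 / 85452.95 = 1.0339

Compression ratio = 1.0339


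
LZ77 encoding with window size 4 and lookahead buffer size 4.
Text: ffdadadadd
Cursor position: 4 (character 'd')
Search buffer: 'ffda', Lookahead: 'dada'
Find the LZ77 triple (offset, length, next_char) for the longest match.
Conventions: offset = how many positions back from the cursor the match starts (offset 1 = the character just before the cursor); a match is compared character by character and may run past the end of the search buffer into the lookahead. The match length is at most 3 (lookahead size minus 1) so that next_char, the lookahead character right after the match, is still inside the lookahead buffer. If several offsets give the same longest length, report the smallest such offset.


Try each offset into the search buffer:
  offset=1 (pos 3, char 'a'): match length 0
  offset=2 (pos 2, char 'd'): match length 3
  offset=3 (pos 1, char 'f'): match length 0
  offset=4 (pos 0, char 'f'): match length 0
Longest match has length 3 at offset 2.
next_char = character at position 4 + 3 = 7 -> 'a'

Best match: offset=2, length=3 (matching 'dad' starting at position 2)
LZ77 triple: (2, 3, 'a')


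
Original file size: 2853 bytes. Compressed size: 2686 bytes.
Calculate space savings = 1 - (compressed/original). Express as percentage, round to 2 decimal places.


ratio = compressed/original = 2686/2853 = 0.941465
savings = 1 - ratio = 1 - 0.941465 = 0.058535
as a percentage: 0.058535 * 100 = 5.85%

Space savings = 1 - 2686/2853 = 5.85%


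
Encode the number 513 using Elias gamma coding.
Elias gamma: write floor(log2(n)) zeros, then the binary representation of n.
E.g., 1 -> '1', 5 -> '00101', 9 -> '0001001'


num_bits = floor(log2(513)) + 1 = 10
leading_zeros = num_bits - 1 = 9
binary(513) = 1000000001

Elias gamma(513) = '000000000' + '1000000001' = 0000000001000000001 (19 bits)


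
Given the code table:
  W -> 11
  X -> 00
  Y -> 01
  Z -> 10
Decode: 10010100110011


Decoding:
10 -> Z
01 -> Y
01 -> Y
00 -> X
11 -> W
00 -> X
11 -> W


Result: ZYYXWXW


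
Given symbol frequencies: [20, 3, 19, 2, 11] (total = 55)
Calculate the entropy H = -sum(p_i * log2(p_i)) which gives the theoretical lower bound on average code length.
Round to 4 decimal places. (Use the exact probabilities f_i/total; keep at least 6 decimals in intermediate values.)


Per-symbol terms -p_i * log2(p_i) with p_i = f_i/55:
  p = 20/55 = 0.363636: log2(p) = -1.459432, -p*log2(p) = 0.530702
  p = 3/55 = 0.054545: log2(p) = -4.196397, -p*log2(p) = 0.228894
  p = 19/55 = 0.345455: log2(p) = -1.533432, -p*log2(p) = 0.529731
  p = 2/55 = 0.036364: log2(p) = -4.781360, -p*log2(p) = 0.173868
  p = 11/55 = 0.200000: log2(p) = -2.321928, -p*log2(p) = 0.464386
H = 0.530702 + 0.228894 + 0.529731 + 0.173868 + 0.464386 = 1.927581

H = 1.9276 bits/symbol


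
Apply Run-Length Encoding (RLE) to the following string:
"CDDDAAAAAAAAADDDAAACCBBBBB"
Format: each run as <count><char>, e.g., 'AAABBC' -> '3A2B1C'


Scanning runs left to right:
  i=0: run of 'C' x 1 -> '1C'
  i=1: run of 'D' x 3 -> '3D'
  i=4: run of 'A' x 9 -> '9A'
  i=13: run of 'D' x 3 -> '3D'
  i=16: run of 'A' x 3 -> '3A'
  i=19: run of 'C' x 2 -> '2C'
  i=21: run of 'B' x 5 -> '5B'

RLE = 1C3D9A3D3A2C5B


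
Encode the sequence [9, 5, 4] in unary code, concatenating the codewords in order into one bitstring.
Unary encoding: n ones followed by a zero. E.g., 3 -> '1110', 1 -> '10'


Encode each number as n ones followed by a terminating 0:
  9 -> 1111111110 (10 bits)
  5 -> 111110 (6 bits)
  4 -> 11110 (5 bits)
Total length = 10 + 6 + 5 = 21 bits.

Unary([9, 5, 4]) = 111111111011111011110 (21 bits)


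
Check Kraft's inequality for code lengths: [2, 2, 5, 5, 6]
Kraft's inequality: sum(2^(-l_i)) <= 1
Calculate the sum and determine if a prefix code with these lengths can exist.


Sum = 2^(-2) + 2^(-2) + 2^(-5) + 2^(-5) + 2^(-6)
    = 0.25 + 0.25 + 0.03125 + 0.03125 + 0.015625
    = 37/64 = 0.578125
Since 0.578125 <= 1, Kraft's inequality IS satisfied.
A prefix code with these lengths CAN exist.

Kraft sum = 0.578125. Satisfied.


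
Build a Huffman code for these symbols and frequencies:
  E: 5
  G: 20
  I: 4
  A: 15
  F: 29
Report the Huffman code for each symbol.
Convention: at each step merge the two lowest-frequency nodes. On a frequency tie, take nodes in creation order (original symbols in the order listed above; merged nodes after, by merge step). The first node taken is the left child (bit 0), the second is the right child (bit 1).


Huffman tree construction:
Step 1: Merge I(4) + E(5) = 9
Step 2: Merge (I+E)(9) + A(15) = 24
Step 3: Merge G(20) + ((I+E)+A)(24) = 44
Step 4: Merge F(29) + (G+((I+E)+A))(44) = 73
Read each symbol's code off the tree from the root (left child = 0, right child = 1).

Codes:
  E: 1101 (length 4)
  G: 10 (length 2)
  I: 1100 (length 4)
  A: 111 (length 3)
  F: 0 (length 1)
Average code length: 150/73 = 2.0548 bits/symbol


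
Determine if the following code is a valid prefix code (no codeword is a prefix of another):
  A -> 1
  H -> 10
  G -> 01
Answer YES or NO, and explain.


Checking each pair (does one codeword prefix another?):
  A='1' vs H='10': prefix -- VIOLATION

NO -- this is NOT a valid prefix code. A (1) is a prefix of H (10).


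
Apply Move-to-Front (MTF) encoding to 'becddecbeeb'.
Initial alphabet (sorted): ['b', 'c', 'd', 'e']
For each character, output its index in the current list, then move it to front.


MTF encoding:
'b': index 0 in ['b', 'c', 'd', 'e'] -> ['b', 'c', 'd', 'e']
'e': index 3 in ['b', 'c', 'd', 'e'] -> ['e', 'b', 'c', 'd']
'c': index 2 in ['e', 'b', 'c', 'd'] -> ['c', 'e', 'b', 'd']
'd': index 3 in ['c', 'e', 'b', 'd'] -> ['d', 'c', 'e', 'b']
'd': index 0 in ['d', 'c', 'e', 'b'] -> ['d', 'c', 'e', 'b']
'e': index 2 in ['d', 'c', 'e', 'b'] -> ['e', 'd', 'c', 'b']
'c': index 2 in ['e', 'd', 'c', 'b'] -> ['c', 'e', 'd', 'b']
'b': index 3 in ['c', 'e', 'd', 'b'] -> ['b', 'c', 'e', 'd']
'e': index 2 in ['b', 'c', 'e', 'd'] -> ['e', 'b', 'c', 'd']
'e': index 0 in ['e', 'b', 'c', 'd'] -> ['e', 'b', 'c', 'd']
'b': index 1 in ['e', 'b', 'c', 'd'] -> ['b', 'e', 'c', 'd']


Output: [0, 3, 2, 3, 0, 2, 2, 3, 2, 0, 1]


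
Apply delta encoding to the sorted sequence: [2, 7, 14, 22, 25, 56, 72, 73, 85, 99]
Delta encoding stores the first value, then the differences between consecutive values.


First value: 2
Deltas:
  7 - 2 = 5
  14 - 7 = 7
  22 - 14 = 8
  25 - 22 = 3
  56 - 25 = 31
  72 - 56 = 16
  73 - 72 = 1
  85 - 73 = 12
  99 - 85 = 14


Delta encoded: [2, 5, 7, 8, 3, 31, 16, 1, 12, 14]
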